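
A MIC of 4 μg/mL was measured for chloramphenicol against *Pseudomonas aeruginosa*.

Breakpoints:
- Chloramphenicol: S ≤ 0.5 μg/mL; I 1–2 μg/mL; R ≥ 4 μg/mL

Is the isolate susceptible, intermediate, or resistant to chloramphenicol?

R

Chloramphenicol (4 μg/mL) ≥ 4 μg/mL → R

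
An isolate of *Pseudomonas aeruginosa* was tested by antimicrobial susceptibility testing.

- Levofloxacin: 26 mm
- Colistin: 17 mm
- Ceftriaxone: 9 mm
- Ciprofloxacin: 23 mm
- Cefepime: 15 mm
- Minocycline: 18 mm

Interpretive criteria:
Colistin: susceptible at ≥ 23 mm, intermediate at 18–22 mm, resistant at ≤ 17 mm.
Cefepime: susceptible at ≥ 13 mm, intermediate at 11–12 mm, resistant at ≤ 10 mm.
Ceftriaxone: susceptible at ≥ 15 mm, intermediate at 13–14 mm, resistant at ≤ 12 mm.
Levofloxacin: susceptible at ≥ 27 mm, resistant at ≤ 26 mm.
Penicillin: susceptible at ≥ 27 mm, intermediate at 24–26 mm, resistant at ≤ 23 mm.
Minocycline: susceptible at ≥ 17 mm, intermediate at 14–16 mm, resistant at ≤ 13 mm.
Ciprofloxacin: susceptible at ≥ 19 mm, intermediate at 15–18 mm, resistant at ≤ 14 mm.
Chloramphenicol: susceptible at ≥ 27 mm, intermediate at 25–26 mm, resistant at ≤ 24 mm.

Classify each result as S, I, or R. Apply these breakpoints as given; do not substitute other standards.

Levofloxacin: 26 mm is ≤ 26 mm — resistant
Colistin (17 mm) ≤ 17 mm ⇒ Resistant
Ceftriaxone (9 mm) ≤ 12 mm ⇒ resistant
Ciprofloxacin (23 mm) ≥ 19 mm — S
Cefepime: 15 mm is ≥ 13 mm — Susceptible
Minocycline (18 mm) ≥ 17 mm → Susceptible

R, R, R, S, S, S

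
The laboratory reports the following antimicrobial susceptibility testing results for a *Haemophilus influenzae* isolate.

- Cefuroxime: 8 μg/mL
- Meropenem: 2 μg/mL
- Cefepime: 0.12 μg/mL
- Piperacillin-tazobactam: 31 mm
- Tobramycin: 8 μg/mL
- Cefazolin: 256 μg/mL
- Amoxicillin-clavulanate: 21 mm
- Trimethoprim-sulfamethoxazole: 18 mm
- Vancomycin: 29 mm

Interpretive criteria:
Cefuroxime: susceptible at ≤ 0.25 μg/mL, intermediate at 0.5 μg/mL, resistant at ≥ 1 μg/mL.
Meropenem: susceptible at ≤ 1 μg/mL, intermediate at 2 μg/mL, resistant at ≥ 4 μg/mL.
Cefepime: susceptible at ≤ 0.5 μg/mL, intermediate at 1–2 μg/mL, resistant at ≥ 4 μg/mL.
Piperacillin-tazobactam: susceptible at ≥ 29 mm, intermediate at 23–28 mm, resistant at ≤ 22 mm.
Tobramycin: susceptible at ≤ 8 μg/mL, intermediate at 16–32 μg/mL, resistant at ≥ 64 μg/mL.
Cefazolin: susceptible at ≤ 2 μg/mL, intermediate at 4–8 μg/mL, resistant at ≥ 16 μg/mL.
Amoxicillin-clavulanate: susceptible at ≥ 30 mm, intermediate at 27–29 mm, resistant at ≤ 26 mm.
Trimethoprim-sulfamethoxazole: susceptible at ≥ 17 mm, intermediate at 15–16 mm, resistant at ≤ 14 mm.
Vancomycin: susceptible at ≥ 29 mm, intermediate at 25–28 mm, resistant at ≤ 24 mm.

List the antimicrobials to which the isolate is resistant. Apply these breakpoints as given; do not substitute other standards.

cefuroxime, cefazolin, amoxicillin-clavulanate

Cefuroxime (8 μg/mL) ≥ 1 μg/mL ⇒ Resistant
Meropenem 2 μg/mL: = 2 μg/mL — I
Cefepime: 0.12 μg/mL is ≤ 0.5 μg/mL → susceptible
Piperacillin-tazobactam (31 mm) ≥ 29 mm — susceptible
Tobramycin (8 μg/mL) ≤ 8 μg/mL — susceptible
Cefazolin 256 μg/mL: ≥ 16 μg/mL — Resistant
Amoxicillin-clavulanate 21 mm: ≤ 26 mm — resistant
Trimethoprim-sulfamethoxazole 18 mm: ≥ 17 mm → S
Vancomycin: 29 mm is ≥ 29 mm → susceptible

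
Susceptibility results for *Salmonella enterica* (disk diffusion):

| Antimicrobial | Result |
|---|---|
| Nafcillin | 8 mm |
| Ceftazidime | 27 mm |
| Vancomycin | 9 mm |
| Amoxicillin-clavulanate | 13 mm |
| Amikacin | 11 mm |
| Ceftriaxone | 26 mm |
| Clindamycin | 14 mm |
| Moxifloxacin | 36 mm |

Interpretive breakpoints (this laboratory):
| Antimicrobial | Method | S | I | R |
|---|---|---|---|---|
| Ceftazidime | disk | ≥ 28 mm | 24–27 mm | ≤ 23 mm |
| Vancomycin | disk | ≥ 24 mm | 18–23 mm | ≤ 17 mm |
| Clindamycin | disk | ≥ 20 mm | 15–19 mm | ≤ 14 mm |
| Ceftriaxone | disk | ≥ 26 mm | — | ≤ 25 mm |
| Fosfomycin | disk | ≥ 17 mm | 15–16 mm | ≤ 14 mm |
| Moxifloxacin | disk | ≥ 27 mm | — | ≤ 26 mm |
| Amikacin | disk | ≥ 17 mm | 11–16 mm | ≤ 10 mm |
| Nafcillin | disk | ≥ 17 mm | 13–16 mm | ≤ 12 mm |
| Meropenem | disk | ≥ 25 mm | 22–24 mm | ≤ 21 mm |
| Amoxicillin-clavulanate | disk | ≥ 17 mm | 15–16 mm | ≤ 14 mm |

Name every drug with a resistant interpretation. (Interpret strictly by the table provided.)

Nafcillin 8 mm: ≤ 12 mm — R
Ceftazidime (27 mm) in 24–27 mm ⇒ I
Vancomycin: 9 mm is ≤ 17 mm — resistant
Amoxicillin-clavulanate: 13 mm is ≤ 14 mm — resistant
Amikacin (11 mm) in 11–16 mm → Intermediate
Ceftriaxone: 26 mm is ≥ 26 mm — Susceptible
Clindamycin 14 mm: ≤ 14 mm — R
Moxifloxacin: 36 mm is ≥ 27 mm — S

nafcillin, vancomycin, amoxicillin-clavulanate, clindamycin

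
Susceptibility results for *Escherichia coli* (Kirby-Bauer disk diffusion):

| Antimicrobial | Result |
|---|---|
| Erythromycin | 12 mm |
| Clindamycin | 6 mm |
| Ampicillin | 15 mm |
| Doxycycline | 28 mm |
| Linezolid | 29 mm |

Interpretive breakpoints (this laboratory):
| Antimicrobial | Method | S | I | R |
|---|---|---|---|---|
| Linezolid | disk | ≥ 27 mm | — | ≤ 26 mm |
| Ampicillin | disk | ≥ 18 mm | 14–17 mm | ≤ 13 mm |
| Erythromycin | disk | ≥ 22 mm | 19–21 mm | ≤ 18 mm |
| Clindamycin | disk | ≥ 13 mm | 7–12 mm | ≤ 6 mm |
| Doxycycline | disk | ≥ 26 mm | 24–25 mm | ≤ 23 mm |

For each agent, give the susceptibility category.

R, R, I, S, S

Erythromycin (12 mm) ≤ 18 mm ⇒ Resistant
Clindamycin (6 mm) ≤ 6 mm — resistant
Ampicillin: 15 mm is in 14–17 mm — Intermediate
Doxycycline: 28 mm is ≥ 26 mm — susceptible
Linezolid: 29 mm is ≥ 27 mm ⇒ susceptible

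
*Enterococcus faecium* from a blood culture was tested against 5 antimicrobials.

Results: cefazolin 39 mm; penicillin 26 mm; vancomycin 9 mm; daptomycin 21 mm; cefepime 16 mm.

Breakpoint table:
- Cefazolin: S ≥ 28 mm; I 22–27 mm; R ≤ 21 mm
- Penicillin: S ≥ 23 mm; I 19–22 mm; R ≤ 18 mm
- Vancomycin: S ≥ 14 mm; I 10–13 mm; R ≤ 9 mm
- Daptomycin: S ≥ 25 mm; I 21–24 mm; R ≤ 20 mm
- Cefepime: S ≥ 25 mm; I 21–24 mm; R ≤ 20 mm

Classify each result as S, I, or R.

Cefazolin (39 mm) ≥ 28 mm — susceptible
Penicillin 26 mm: ≥ 23 mm ⇒ susceptible
Vancomycin: 9 mm is ≤ 9 mm → resistant
Daptomycin 21 mm: in 21–24 mm ⇒ intermediate
Cefepime: 16 mm is ≤ 20 mm → R

S, S, R, I, R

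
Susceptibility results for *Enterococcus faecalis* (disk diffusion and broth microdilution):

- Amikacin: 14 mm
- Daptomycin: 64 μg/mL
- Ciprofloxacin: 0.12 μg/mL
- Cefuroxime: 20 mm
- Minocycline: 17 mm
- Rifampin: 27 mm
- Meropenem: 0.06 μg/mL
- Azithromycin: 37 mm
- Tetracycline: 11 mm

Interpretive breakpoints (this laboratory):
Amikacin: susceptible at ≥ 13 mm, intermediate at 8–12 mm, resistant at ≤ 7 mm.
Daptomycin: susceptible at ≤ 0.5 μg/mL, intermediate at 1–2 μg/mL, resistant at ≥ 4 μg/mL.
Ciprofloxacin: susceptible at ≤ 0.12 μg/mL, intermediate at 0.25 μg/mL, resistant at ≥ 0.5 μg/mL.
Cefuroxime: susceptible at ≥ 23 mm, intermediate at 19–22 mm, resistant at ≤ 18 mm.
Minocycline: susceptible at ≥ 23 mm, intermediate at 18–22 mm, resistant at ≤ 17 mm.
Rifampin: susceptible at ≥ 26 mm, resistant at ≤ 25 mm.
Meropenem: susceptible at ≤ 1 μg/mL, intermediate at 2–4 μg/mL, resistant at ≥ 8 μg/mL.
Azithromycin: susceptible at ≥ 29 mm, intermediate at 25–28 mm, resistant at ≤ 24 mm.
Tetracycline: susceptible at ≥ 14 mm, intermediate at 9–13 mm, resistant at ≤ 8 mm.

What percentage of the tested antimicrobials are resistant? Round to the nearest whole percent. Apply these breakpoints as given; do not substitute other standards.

Amikacin: 14 mm is ≥ 13 mm ⇒ Susceptible
Daptomycin 64 μg/mL: ≥ 4 μg/mL — R
Ciprofloxacin (0.12 μg/mL) ≤ 0.12 μg/mL — Susceptible
Cefuroxime: 20 mm is in 19–22 mm → Intermediate
Minocycline 17 mm: ≤ 17 mm — R
Rifampin: 27 mm is ≥ 26 mm → susceptible
Meropenem (0.06 μg/mL) ≤ 1 μg/mL — susceptible
Azithromycin 37 mm: ≥ 29 mm → S
Tetracycline: 11 mm is in 9–13 mm — Intermediate
Resistant: 2/9

22%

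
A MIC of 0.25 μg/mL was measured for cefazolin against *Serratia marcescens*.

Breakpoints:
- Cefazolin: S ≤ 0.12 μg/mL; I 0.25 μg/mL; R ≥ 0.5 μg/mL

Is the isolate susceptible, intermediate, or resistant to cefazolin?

Cefazolin: 0.25 μg/mL is = 0.25 μg/mL — intermediate

I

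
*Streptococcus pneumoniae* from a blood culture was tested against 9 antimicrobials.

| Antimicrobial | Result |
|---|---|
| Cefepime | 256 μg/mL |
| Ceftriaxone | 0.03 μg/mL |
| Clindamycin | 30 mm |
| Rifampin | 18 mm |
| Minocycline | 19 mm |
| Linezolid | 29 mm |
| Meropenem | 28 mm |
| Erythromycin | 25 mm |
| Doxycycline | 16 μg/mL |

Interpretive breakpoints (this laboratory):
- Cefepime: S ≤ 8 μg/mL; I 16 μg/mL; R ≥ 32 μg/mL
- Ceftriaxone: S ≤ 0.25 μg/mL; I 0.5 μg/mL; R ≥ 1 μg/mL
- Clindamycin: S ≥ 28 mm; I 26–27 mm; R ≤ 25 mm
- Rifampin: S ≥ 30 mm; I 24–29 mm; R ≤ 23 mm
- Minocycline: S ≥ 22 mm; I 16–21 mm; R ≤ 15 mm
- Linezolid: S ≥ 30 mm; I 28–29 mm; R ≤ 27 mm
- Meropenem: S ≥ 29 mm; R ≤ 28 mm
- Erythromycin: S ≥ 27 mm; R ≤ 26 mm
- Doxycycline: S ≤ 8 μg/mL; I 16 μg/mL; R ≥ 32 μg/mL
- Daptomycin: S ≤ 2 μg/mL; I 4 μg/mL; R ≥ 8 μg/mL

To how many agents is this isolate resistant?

4

Cefepime 256 μg/mL: ≥ 32 μg/mL → R
Ceftriaxone 0.03 μg/mL: ≤ 0.25 μg/mL ⇒ S
Clindamycin (30 mm) ≥ 28 mm — susceptible
Rifampin 18 mm: ≤ 23 mm → resistant
Minocycline 19 mm: in 16–21 mm → Intermediate
Linezolid (29 mm) in 28–29 mm → I
Meropenem (28 mm) ≤ 28 mm ⇒ R
Erythromycin (25 mm) ≤ 26 mm → resistant
Doxycycline 16 μg/mL: = 16 μg/mL → Intermediate
Resistant: 4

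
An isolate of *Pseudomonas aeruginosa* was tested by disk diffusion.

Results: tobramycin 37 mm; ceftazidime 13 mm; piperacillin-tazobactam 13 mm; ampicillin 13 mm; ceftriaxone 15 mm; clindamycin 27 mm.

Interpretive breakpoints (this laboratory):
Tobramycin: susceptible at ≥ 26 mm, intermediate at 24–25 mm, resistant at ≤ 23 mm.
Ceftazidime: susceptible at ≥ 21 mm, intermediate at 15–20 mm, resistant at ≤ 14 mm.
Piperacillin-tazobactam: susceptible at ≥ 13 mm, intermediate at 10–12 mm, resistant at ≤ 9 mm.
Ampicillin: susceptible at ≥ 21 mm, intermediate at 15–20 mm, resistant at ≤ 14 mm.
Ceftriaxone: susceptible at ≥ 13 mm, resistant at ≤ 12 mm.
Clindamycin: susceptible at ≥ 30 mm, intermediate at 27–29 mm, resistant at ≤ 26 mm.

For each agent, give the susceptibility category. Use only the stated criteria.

Tobramycin: 37 mm is ≥ 26 mm — Susceptible
Ceftazidime 13 mm: ≤ 14 mm — resistant
Piperacillin-tazobactam: 13 mm is ≥ 13 mm — S
Ampicillin 13 mm: ≤ 14 mm ⇒ resistant
Ceftriaxone: 15 mm is ≥ 13 mm → Susceptible
Clindamycin (27 mm) in 27–29 mm → intermediate

S, R, S, R, S, I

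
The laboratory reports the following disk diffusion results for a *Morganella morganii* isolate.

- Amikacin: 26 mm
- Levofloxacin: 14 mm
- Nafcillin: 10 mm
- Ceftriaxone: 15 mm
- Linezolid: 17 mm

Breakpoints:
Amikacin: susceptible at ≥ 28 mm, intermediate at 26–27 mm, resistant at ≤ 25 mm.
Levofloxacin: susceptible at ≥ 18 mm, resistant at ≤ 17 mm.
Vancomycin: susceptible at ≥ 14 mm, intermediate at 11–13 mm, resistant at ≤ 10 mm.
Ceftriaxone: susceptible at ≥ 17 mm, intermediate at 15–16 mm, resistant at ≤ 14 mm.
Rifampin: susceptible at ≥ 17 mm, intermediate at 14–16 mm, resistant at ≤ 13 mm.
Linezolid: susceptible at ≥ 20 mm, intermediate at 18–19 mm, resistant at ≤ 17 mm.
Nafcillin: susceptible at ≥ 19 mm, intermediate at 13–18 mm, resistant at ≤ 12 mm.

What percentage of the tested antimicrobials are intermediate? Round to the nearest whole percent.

Amikacin (26 mm) in 26–27 mm ⇒ intermediate
Levofloxacin: 14 mm is ≤ 17 mm → resistant
Nafcillin: 10 mm is ≤ 12 mm — Resistant
Ceftriaxone (15 mm) in 15–16 mm — Intermediate
Linezolid 17 mm: ≤ 17 mm — R
Intermediate: 2/5

40%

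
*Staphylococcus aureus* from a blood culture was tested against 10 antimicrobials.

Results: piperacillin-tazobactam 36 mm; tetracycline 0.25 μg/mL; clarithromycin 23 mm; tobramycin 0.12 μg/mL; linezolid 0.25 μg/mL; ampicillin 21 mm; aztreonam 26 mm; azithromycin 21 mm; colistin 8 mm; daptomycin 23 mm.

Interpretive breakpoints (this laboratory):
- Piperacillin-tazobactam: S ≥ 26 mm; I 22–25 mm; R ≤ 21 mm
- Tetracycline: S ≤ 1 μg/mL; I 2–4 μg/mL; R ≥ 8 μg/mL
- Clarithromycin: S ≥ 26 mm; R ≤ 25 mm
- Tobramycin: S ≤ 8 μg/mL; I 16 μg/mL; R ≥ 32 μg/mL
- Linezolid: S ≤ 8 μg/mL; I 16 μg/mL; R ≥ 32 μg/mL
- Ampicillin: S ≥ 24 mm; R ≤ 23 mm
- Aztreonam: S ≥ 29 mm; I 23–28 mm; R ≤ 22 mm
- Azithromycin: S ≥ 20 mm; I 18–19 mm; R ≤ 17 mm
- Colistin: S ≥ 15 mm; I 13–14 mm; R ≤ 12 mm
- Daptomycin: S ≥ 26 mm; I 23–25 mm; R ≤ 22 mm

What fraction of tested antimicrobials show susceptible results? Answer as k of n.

5 of 10

Piperacillin-tazobactam 36 mm: ≥ 26 mm — susceptible
Tetracycline 0.25 μg/mL: ≤ 1 μg/mL — S
Clarithromycin (23 mm) ≤ 25 mm → resistant
Tobramycin 0.12 μg/mL: ≤ 8 μg/mL — susceptible
Linezolid (0.25 μg/mL) ≤ 8 μg/mL — Susceptible
Ampicillin (21 mm) ≤ 23 mm — resistant
Aztreonam 26 mm: in 23–28 mm — I
Azithromycin: 21 mm is ≥ 20 mm ⇒ susceptible
Colistin 8 mm: ≤ 12 mm ⇒ R
Daptomycin (23 mm) in 23–25 mm → I
Susceptible: 5/10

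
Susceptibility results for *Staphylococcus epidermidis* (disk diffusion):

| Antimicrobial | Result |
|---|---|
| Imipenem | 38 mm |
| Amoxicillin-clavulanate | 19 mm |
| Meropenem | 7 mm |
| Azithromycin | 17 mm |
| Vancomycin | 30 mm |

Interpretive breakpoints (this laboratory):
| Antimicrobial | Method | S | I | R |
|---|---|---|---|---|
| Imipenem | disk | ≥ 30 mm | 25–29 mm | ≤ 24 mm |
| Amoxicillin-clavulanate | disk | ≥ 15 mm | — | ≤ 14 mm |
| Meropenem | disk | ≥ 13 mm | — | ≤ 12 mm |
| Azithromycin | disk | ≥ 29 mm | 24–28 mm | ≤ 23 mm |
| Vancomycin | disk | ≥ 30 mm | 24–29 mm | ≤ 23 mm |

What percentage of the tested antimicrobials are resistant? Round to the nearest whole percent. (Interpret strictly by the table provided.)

40%

Imipenem: 38 mm is ≥ 30 mm — Susceptible
Amoxicillin-clavulanate: 19 mm is ≥ 15 mm → susceptible
Meropenem (7 mm) ≤ 12 mm — Resistant
Azithromycin 17 mm: ≤ 23 mm → Resistant
Vancomycin: 30 mm is ≥ 30 mm → S
Resistant: 2/5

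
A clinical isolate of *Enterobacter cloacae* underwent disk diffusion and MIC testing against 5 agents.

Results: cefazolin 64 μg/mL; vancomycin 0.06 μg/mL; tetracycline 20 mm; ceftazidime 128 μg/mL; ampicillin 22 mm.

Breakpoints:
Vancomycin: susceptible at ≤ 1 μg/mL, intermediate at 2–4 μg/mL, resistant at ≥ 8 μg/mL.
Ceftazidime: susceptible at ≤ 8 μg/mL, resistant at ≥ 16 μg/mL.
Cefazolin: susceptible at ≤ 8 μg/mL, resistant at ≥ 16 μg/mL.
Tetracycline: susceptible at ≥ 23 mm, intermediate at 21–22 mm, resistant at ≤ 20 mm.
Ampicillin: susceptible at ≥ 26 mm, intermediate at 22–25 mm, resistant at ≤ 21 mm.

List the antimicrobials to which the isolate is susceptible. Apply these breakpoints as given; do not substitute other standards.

Cefazolin: 64 μg/mL is ≥ 16 μg/mL ⇒ R
Vancomycin: 0.06 μg/mL is ≤ 1 μg/mL — Susceptible
Tetracycline (20 mm) ≤ 20 mm — resistant
Ceftazidime: 128 μg/mL is ≥ 16 μg/mL → resistant
Ampicillin 22 mm: in 22–25 mm → Intermediate

vancomycin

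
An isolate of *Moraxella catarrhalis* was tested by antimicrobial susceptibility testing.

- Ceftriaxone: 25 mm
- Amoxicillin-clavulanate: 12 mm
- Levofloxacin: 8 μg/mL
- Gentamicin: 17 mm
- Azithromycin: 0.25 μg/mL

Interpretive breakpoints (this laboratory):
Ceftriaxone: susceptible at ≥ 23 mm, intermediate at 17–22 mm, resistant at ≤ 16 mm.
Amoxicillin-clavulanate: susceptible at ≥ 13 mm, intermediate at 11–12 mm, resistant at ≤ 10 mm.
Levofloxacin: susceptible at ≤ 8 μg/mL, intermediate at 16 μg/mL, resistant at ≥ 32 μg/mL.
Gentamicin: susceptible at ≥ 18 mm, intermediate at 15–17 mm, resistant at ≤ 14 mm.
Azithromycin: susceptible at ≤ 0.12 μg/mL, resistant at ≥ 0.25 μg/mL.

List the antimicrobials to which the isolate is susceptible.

Ceftriaxone (25 mm) ≥ 23 mm ⇒ Susceptible
Amoxicillin-clavulanate 12 mm: in 11–12 mm — intermediate
Levofloxacin: 8 μg/mL is ≤ 8 μg/mL → Susceptible
Gentamicin (17 mm) in 15–17 mm ⇒ intermediate
Azithromycin 0.25 μg/mL: ≥ 0.25 μg/mL — resistant

ceftriaxone, levofloxacin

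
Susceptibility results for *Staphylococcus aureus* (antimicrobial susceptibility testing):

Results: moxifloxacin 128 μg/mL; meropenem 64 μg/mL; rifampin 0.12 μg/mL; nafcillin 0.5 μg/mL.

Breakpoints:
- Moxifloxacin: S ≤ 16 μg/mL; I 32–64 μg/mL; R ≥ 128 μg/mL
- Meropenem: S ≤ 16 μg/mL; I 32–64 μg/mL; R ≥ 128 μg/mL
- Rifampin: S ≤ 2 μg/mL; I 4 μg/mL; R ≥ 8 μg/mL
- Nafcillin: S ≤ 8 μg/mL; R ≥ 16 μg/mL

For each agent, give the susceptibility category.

Moxifloxacin 128 μg/mL: ≥ 128 μg/mL ⇒ resistant
Meropenem (64 μg/mL) in 32–64 μg/mL ⇒ I
Rifampin: 0.12 μg/mL is ≤ 2 μg/mL ⇒ susceptible
Nafcillin 0.5 μg/mL: ≤ 8 μg/mL — Susceptible

R, I, S, S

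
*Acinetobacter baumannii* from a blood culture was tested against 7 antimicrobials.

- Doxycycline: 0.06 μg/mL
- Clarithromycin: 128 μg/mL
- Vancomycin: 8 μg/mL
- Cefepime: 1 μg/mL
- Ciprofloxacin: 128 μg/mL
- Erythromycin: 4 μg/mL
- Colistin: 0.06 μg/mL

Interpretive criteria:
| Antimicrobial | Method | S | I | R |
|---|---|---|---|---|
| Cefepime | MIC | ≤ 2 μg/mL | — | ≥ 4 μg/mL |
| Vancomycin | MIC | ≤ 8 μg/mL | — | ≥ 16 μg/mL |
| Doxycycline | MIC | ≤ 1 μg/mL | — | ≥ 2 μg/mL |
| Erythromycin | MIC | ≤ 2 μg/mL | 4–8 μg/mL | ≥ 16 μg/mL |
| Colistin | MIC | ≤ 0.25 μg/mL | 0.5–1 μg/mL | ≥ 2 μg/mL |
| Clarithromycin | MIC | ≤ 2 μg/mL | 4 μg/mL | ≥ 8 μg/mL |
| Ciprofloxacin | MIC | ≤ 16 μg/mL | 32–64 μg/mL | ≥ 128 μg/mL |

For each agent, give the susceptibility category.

Doxycycline 0.06 μg/mL: ≤ 1 μg/mL ⇒ S
Clarithromycin 128 μg/mL: ≥ 8 μg/mL ⇒ R
Vancomycin 8 μg/mL: ≤ 8 μg/mL → Susceptible
Cefepime: 1 μg/mL is ≤ 2 μg/mL — susceptible
Ciprofloxacin (128 μg/mL) ≥ 128 μg/mL → R
Erythromycin (4 μg/mL) in 4–8 μg/mL — intermediate
Colistin (0.06 μg/mL) ≤ 0.25 μg/mL ⇒ susceptible

S, R, S, S, R, I, S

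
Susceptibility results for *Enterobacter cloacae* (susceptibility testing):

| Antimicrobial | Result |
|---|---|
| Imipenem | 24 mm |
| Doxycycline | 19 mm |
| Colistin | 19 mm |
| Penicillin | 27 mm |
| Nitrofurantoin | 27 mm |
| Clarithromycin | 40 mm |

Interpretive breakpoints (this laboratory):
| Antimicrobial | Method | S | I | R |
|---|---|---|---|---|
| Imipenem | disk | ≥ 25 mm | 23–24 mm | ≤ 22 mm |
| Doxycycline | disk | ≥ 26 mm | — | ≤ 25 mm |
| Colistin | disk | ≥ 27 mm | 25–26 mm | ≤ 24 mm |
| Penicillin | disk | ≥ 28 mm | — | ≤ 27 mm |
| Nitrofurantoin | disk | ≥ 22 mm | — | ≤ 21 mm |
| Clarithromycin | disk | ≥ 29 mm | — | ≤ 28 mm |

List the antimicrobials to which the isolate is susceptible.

Imipenem (24 mm) in 23–24 mm — I
Doxycycline 19 mm: ≤ 25 mm — R
Colistin (19 mm) ≤ 24 mm ⇒ Resistant
Penicillin 27 mm: ≤ 27 mm → resistant
Nitrofurantoin: 27 mm is ≥ 22 mm → Susceptible
Clarithromycin: 40 mm is ≥ 29 mm → susceptible

nitrofurantoin, clarithromycin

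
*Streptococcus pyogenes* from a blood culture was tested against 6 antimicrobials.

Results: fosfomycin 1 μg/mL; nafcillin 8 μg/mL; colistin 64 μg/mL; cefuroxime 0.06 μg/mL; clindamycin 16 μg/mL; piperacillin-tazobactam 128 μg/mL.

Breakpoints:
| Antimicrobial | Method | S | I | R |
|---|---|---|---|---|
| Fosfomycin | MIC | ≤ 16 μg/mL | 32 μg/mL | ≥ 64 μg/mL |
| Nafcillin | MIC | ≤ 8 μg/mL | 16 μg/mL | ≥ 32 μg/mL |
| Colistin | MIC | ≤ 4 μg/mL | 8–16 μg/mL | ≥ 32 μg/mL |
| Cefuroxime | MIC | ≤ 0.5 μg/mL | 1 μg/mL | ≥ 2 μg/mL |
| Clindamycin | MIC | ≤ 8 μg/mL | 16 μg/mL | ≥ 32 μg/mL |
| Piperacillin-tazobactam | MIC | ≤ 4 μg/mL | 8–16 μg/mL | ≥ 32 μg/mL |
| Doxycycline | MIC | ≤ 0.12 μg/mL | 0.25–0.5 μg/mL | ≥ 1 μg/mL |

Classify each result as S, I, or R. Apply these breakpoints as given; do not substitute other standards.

Fosfomycin 1 μg/mL: ≤ 16 μg/mL — S
Nafcillin (8 μg/mL) ≤ 8 μg/mL — S
Colistin 64 μg/mL: ≥ 32 μg/mL → resistant
Cefuroxime 0.06 μg/mL: ≤ 0.5 μg/mL → susceptible
Clindamycin: 16 μg/mL is = 16 μg/mL → I
Piperacillin-tazobactam (128 μg/mL) ≥ 32 μg/mL → resistant

S, S, R, S, I, R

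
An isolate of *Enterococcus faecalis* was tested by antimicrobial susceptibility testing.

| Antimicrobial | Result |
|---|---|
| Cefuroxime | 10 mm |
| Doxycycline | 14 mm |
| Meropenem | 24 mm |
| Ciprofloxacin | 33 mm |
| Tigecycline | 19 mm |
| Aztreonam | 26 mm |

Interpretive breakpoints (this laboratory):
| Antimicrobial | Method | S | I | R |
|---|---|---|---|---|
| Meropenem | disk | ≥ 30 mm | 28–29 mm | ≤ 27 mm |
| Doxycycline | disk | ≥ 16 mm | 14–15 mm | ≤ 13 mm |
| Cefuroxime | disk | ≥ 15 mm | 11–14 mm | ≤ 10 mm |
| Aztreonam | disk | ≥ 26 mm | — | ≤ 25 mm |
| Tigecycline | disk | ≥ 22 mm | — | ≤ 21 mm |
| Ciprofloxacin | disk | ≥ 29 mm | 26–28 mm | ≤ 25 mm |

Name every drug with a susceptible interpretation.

Cefuroxime: 10 mm is ≤ 10 mm — Resistant
Doxycycline 14 mm: in 14–15 mm → intermediate
Meropenem 24 mm: ≤ 27 mm ⇒ R
Ciprofloxacin (33 mm) ≥ 29 mm — Susceptible
Tigecycline 19 mm: ≤ 21 mm — resistant
Aztreonam: 26 mm is ≥ 26 mm → S

ciprofloxacin, aztreonam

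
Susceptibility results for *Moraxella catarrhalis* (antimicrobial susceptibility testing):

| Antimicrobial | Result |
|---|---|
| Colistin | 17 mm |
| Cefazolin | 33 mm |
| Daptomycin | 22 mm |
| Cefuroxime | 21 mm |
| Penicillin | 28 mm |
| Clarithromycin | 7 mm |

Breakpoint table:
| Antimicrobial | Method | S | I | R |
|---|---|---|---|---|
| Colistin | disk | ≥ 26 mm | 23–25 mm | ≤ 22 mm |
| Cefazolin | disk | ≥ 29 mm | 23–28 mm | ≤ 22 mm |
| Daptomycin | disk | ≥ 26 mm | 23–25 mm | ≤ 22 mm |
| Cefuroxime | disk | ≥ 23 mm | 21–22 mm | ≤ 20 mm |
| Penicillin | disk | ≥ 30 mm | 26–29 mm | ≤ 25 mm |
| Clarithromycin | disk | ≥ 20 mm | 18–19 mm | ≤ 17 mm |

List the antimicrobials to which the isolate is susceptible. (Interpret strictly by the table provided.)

cefazolin

Colistin 17 mm: ≤ 22 mm → Resistant
Cefazolin: 33 mm is ≥ 29 mm ⇒ S
Daptomycin (22 mm) ≤ 22 mm — resistant
Cefuroxime 21 mm: in 21–22 mm → intermediate
Penicillin (28 mm) in 26–29 mm — I
Clarithromycin: 7 mm is ≤ 17 mm → R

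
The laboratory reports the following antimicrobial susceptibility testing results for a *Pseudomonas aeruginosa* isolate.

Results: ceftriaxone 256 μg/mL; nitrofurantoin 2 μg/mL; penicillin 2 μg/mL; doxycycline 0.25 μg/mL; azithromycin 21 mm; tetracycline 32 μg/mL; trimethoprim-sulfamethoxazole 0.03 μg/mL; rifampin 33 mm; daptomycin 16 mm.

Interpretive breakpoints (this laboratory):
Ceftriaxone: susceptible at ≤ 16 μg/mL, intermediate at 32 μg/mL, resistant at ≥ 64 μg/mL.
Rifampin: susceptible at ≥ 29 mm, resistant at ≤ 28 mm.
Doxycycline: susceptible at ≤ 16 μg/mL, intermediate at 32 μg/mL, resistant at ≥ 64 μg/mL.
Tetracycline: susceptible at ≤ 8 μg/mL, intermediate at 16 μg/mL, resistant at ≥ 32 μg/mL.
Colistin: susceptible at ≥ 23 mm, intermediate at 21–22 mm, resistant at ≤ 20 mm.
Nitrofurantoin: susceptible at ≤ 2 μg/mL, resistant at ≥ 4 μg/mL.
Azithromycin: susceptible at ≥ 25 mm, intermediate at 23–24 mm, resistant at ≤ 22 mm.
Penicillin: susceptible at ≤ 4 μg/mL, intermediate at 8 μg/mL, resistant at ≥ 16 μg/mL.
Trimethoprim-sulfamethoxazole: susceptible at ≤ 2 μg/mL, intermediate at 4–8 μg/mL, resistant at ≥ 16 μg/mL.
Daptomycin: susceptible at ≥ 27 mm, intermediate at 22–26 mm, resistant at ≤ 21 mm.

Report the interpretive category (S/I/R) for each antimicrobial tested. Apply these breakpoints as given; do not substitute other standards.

Ceftriaxone: 256 μg/mL is ≥ 64 μg/mL ⇒ Resistant
Nitrofurantoin: 2 μg/mL is ≤ 2 μg/mL ⇒ Susceptible
Penicillin (2 μg/mL) ≤ 4 μg/mL — S
Doxycycline (0.25 μg/mL) ≤ 16 μg/mL ⇒ susceptible
Azithromycin: 21 mm is ≤ 22 mm ⇒ Resistant
Tetracycline 32 μg/mL: ≥ 32 μg/mL — Resistant
Trimethoprim-sulfamethoxazole (0.03 μg/mL) ≤ 2 μg/mL → Susceptible
Rifampin (33 mm) ≥ 29 mm → S
Daptomycin 16 mm: ≤ 21 mm — Resistant

R, S, S, S, R, R, S, S, R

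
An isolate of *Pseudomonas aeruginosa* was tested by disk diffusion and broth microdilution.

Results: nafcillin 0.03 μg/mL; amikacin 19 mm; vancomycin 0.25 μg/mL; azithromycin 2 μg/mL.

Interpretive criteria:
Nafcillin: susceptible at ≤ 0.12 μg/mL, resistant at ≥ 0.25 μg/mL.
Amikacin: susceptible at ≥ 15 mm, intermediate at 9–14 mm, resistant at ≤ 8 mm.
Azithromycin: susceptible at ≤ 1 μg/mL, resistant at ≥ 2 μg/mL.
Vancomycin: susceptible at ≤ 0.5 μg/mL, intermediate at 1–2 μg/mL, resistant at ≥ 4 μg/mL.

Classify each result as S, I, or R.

Nafcillin 0.03 μg/mL: ≤ 0.12 μg/mL → susceptible
Amikacin 19 mm: ≥ 15 mm — S
Vancomycin: 0.25 μg/mL is ≤ 0.5 μg/mL → susceptible
Azithromycin: 2 μg/mL is ≥ 2 μg/mL ⇒ R

S, S, S, R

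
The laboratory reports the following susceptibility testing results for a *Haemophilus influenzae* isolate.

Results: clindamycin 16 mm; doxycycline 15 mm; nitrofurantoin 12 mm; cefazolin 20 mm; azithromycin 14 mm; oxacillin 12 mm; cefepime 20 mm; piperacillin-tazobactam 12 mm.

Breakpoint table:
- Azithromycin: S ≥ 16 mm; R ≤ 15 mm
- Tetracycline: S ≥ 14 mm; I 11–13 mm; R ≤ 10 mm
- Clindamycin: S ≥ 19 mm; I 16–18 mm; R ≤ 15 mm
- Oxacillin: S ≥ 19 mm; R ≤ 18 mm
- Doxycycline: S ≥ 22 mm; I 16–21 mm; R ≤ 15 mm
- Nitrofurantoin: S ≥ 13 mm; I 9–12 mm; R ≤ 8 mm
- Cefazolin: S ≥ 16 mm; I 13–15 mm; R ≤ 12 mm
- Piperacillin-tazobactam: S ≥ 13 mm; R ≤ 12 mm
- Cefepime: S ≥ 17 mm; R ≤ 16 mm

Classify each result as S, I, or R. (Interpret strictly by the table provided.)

I, R, I, S, R, R, S, R

Clindamycin: 16 mm is in 16–18 mm — Intermediate
Doxycycline: 15 mm is ≤ 15 mm ⇒ R
Nitrofurantoin: 12 mm is in 9–12 mm ⇒ Intermediate
Cefazolin (20 mm) ≥ 16 mm — susceptible
Azithromycin (14 mm) ≤ 15 mm ⇒ resistant
Oxacillin (12 mm) ≤ 18 mm → R
Cefepime (20 mm) ≥ 17 mm — susceptible
Piperacillin-tazobactam: 12 mm is ≤ 12 mm → R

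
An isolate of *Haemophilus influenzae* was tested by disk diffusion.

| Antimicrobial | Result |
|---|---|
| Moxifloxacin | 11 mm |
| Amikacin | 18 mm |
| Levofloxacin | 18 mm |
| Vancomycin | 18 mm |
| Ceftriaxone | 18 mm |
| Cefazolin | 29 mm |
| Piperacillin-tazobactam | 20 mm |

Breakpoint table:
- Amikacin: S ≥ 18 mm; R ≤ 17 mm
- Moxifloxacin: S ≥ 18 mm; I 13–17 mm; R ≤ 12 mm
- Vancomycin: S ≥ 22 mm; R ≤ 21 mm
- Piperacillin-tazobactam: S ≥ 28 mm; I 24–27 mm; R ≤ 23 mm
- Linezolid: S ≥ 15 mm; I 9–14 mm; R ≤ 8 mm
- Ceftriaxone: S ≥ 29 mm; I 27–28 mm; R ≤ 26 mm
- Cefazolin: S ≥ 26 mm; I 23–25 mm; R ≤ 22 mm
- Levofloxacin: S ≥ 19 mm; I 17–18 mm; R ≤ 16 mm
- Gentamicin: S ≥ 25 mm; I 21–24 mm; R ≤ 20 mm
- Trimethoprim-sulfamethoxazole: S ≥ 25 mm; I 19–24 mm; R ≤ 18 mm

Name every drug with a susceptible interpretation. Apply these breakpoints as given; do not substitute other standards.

Moxifloxacin (11 mm) ≤ 12 mm ⇒ resistant
Amikacin 18 mm: ≥ 18 mm — susceptible
Levofloxacin 18 mm: in 17–18 mm → intermediate
Vancomycin 18 mm: ≤ 21 mm ⇒ R
Ceftriaxone 18 mm: ≤ 26 mm ⇒ R
Cefazolin: 29 mm is ≥ 26 mm — Susceptible
Piperacillin-tazobactam 20 mm: ≤ 23 mm — resistant

amikacin, cefazolin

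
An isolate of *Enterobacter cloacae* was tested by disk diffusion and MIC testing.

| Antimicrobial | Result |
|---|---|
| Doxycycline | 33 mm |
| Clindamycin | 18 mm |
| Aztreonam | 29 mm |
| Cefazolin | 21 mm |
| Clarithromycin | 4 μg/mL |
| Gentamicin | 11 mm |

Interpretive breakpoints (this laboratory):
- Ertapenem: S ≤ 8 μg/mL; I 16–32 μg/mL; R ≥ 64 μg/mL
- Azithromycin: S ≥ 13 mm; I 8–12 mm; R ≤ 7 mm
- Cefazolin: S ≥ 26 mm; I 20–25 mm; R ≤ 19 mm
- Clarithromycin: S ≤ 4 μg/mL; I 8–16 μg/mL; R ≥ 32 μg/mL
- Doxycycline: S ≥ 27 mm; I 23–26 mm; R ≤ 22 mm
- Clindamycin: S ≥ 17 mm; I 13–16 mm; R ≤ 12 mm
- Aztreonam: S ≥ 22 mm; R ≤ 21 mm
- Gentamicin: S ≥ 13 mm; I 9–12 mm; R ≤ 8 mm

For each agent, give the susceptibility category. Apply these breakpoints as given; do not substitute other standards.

S, S, S, I, S, I

Doxycycline: 33 mm is ≥ 27 mm — susceptible
Clindamycin (18 mm) ≥ 17 mm — susceptible
Aztreonam (29 mm) ≥ 22 mm → S
Cefazolin (21 mm) in 20–25 mm — I
Clarithromycin 4 μg/mL: ≤ 4 μg/mL ⇒ susceptible
Gentamicin (11 mm) in 9–12 mm ⇒ Intermediate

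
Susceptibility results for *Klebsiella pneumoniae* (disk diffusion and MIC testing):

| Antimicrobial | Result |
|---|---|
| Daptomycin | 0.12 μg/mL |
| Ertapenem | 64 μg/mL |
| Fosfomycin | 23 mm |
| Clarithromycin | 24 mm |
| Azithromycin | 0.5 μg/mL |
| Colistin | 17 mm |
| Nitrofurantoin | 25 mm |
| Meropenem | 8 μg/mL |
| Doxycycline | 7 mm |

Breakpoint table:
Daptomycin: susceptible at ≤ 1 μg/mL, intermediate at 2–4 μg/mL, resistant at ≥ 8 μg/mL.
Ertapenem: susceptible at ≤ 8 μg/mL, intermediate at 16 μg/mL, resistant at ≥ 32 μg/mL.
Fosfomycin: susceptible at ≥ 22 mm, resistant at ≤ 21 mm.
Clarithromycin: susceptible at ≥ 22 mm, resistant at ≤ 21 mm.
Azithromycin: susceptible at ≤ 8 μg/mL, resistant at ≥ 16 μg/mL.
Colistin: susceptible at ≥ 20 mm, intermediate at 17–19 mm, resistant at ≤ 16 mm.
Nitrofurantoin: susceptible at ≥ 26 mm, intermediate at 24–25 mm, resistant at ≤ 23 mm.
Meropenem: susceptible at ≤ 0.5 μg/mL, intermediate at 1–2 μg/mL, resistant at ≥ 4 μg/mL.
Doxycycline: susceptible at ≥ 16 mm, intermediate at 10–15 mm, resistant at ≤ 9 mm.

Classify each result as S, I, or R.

S, R, S, S, S, I, I, R, R

Daptomycin: 0.12 μg/mL is ≤ 1 μg/mL — Susceptible
Ertapenem: 64 μg/mL is ≥ 32 μg/mL → resistant
Fosfomycin 23 mm: ≥ 22 mm → S
Clarithromycin 24 mm: ≥ 22 mm → Susceptible
Azithromycin (0.5 μg/mL) ≤ 8 μg/mL ⇒ S
Colistin (17 mm) in 17–19 mm ⇒ I
Nitrofurantoin 25 mm: in 24–25 mm → I
Meropenem (8 μg/mL) ≥ 4 μg/mL → resistant
Doxycycline (7 mm) ≤ 9 mm → resistant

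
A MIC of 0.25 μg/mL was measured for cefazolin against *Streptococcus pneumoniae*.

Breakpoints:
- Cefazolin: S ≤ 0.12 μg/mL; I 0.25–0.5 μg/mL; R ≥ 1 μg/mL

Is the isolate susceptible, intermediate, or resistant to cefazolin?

Intermediate

Cefazolin 0.25 μg/mL: in 0.25–0.5 μg/mL ⇒ intermediate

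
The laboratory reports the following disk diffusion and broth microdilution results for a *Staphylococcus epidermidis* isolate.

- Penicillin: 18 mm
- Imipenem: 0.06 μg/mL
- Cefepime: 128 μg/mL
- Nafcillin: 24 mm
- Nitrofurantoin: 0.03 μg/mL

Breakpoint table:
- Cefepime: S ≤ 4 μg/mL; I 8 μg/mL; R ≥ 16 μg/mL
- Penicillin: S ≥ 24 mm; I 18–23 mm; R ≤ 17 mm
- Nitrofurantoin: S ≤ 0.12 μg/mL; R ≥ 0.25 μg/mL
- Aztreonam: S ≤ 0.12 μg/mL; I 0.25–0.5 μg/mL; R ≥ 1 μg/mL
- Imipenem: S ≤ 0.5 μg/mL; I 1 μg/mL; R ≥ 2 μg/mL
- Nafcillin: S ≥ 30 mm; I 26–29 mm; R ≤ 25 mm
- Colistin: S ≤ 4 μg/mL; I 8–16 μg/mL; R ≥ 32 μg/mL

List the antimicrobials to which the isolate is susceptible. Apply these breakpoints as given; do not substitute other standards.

Penicillin 18 mm: in 18–23 mm — Intermediate
Imipenem: 0.06 μg/mL is ≤ 0.5 μg/mL → susceptible
Cefepime (128 μg/mL) ≥ 16 μg/mL — R
Nafcillin 24 mm: ≤ 25 mm → R
Nitrofurantoin: 0.03 μg/mL is ≤ 0.12 μg/mL — S

imipenem, nitrofurantoin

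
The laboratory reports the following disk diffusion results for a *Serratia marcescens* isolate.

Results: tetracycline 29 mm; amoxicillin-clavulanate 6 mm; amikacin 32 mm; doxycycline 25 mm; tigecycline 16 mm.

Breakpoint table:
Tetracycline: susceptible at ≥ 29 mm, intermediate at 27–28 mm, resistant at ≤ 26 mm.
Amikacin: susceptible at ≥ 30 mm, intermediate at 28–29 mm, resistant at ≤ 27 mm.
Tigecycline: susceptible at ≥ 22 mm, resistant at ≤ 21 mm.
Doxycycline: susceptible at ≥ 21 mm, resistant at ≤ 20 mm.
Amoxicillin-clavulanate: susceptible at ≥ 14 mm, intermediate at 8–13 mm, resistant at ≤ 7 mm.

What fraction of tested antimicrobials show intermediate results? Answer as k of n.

Tetracycline 29 mm: ≥ 29 mm → S
Amoxicillin-clavulanate 6 mm: ≤ 7 mm → Resistant
Amikacin 32 mm: ≥ 30 mm — S
Doxycycline (25 mm) ≥ 21 mm — Susceptible
Tigecycline 16 mm: ≤ 21 mm — Resistant
Intermediate: 0/5

0 of 5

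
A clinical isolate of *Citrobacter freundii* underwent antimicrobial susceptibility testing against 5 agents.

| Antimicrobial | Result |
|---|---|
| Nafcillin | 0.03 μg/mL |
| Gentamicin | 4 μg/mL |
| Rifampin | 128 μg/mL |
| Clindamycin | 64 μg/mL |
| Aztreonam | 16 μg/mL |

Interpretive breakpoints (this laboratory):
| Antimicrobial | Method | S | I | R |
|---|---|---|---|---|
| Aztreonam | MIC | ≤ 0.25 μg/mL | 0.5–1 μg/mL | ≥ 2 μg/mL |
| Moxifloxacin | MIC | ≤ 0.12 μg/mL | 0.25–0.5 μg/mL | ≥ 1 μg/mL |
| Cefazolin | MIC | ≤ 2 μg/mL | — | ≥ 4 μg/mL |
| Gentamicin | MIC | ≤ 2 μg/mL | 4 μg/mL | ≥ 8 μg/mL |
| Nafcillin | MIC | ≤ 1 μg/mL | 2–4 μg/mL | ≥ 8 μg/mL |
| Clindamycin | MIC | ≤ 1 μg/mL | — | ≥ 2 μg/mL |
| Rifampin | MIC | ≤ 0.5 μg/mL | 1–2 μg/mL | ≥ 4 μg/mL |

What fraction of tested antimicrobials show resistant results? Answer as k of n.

Nafcillin: 0.03 μg/mL is ≤ 1 μg/mL ⇒ susceptible
Gentamicin (4 μg/mL) = 4 μg/mL — intermediate
Rifampin: 128 μg/mL is ≥ 4 μg/mL → R
Clindamycin: 64 μg/mL is ≥ 2 μg/mL ⇒ R
Aztreonam 16 μg/mL: ≥ 2 μg/mL — resistant
Resistant: 3/5

3 of 5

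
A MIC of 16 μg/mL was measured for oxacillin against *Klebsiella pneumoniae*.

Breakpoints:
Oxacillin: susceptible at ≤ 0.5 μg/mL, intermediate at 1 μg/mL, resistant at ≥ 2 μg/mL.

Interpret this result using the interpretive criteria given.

R

Oxacillin (16 μg/mL) ≥ 2 μg/mL — resistant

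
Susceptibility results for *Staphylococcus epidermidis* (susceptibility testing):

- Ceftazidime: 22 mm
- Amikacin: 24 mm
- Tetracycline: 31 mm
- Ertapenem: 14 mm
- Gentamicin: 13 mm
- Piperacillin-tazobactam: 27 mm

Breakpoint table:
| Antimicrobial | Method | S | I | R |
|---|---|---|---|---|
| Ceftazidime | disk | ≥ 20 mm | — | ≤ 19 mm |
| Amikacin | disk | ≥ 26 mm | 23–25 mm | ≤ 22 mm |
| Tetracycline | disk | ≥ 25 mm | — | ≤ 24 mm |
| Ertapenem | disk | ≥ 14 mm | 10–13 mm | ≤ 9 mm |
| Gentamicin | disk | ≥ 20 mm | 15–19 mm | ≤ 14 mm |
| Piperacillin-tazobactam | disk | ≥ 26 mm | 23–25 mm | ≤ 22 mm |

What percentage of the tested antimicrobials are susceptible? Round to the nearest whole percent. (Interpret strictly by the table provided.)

67%

Ceftazidime (22 mm) ≥ 20 mm — Susceptible
Amikacin: 24 mm is in 23–25 mm → intermediate
Tetracycline (31 mm) ≥ 25 mm → susceptible
Ertapenem 14 mm: ≥ 14 mm ⇒ susceptible
Gentamicin: 13 mm is ≤ 14 mm ⇒ resistant
Piperacillin-tazobactam: 27 mm is ≥ 26 mm → S
Susceptible: 4/6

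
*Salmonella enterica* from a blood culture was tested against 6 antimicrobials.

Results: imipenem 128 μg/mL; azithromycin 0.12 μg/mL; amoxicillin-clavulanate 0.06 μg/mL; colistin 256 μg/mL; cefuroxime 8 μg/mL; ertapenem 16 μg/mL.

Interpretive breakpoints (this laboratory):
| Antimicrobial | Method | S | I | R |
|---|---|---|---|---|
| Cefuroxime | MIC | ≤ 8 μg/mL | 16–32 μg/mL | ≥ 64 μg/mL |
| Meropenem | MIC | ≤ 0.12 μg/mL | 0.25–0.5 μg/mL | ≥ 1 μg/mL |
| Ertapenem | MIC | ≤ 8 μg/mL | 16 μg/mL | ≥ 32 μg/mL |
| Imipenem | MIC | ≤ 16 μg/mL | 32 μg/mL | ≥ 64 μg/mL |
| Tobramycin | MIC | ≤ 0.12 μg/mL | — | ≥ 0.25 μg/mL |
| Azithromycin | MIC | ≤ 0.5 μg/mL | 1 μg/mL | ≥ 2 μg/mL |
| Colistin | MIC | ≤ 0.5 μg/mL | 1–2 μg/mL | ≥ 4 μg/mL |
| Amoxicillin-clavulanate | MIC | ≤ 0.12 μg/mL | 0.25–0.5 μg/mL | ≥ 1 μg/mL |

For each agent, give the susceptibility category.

Imipenem 128 μg/mL: ≥ 64 μg/mL ⇒ Resistant
Azithromycin: 0.12 μg/mL is ≤ 0.5 μg/mL — Susceptible
Amoxicillin-clavulanate: 0.06 μg/mL is ≤ 0.12 μg/mL — Susceptible
Colistin 256 μg/mL: ≥ 4 μg/mL ⇒ R
Cefuroxime: 8 μg/mL is ≤ 8 μg/mL ⇒ S
Ertapenem (16 μg/mL) = 16 μg/mL ⇒ Intermediate

R, S, S, R, S, I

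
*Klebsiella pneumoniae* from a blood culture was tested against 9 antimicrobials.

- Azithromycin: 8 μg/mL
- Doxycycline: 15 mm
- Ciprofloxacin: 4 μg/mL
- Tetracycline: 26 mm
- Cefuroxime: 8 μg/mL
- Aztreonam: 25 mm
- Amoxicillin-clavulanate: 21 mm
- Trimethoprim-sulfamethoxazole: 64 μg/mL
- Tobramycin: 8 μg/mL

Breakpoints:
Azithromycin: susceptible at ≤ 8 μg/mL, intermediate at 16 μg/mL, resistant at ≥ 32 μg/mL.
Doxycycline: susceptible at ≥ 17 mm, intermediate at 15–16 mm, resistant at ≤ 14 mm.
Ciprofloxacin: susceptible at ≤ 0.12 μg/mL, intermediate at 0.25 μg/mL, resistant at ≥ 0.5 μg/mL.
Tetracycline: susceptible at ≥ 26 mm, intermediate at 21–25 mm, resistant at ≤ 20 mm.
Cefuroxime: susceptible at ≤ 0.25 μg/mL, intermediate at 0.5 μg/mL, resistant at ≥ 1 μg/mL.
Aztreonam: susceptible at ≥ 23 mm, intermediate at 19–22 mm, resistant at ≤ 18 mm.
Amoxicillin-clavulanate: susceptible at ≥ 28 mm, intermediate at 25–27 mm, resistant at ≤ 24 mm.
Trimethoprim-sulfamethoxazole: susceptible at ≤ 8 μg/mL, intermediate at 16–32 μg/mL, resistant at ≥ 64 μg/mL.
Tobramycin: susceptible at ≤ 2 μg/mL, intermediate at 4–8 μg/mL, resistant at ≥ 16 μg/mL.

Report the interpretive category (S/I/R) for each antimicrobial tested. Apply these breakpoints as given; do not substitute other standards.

Azithromycin (8 μg/mL) ≤ 8 μg/mL ⇒ Susceptible
Doxycycline (15 mm) in 15–16 mm → Intermediate
Ciprofloxacin (4 μg/mL) ≥ 0.5 μg/mL — Resistant
Tetracycline 26 mm: ≥ 26 mm → S
Cefuroxime: 8 μg/mL is ≥ 1 μg/mL → Resistant
Aztreonam (25 mm) ≥ 23 mm — susceptible
Amoxicillin-clavulanate 21 mm: ≤ 24 mm — Resistant
Trimethoprim-sulfamethoxazole 64 μg/mL: ≥ 64 μg/mL → resistant
Tobramycin: 8 μg/mL is in 4–8 μg/mL → intermediate

S, I, R, S, R, S, R, R, I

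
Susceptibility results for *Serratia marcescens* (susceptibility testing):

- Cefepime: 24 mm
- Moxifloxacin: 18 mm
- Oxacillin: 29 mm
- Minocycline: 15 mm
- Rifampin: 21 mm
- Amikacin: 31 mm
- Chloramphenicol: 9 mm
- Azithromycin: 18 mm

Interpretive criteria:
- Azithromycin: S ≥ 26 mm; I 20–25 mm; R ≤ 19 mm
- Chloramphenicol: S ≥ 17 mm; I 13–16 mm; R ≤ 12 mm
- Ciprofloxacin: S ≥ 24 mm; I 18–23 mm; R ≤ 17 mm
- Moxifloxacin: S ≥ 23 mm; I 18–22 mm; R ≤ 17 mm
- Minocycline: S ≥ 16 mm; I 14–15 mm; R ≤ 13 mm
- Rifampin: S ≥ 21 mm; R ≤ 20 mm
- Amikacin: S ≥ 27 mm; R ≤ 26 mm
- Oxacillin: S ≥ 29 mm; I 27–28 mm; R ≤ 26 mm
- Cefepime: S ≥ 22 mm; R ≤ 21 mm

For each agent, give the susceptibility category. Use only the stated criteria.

S, I, S, I, S, S, R, R

Cefepime 24 mm: ≥ 22 mm ⇒ susceptible
Moxifloxacin (18 mm) in 18–22 mm ⇒ intermediate
Oxacillin: 29 mm is ≥ 29 mm → S
Minocycline: 15 mm is in 14–15 mm ⇒ Intermediate
Rifampin (21 mm) ≥ 21 mm → S
Amikacin (31 mm) ≥ 27 mm ⇒ susceptible
Chloramphenicol 9 mm: ≤ 12 mm → Resistant
Azithromycin (18 mm) ≤ 19 mm ⇒ resistant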